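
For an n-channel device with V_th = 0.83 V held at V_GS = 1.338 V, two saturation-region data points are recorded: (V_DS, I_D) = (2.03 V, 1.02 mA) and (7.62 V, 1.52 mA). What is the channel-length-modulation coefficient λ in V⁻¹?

With V_GS fixed, I_D ∝ (1 + λ V_DS) in saturation, so I_D2/I_D1 = (1 + λ V_DS2)/(1 + λ V_DS1).
1.52/1.02 = 1.49 = (1 + 7.62 λ)/(1 + 2.03 λ).
Solving: λ (I_D1 V_DS2 − I_D2 V_DS1) = I_D2 − I_D1, so λ = (1.52 − 1.02) / (1.02 × 7.62 − 1.52 × 2.03) = 0.5 / 4.69 = 0.107 V⁻¹.

λ = 0.107 V⁻¹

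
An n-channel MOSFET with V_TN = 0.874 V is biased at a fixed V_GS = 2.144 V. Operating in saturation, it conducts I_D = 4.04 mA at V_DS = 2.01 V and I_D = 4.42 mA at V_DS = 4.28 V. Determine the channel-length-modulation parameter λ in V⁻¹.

With V_GS fixed, I_D ∝ (1 + λ V_DS) in saturation, so I_D2/I_D1 = (1 + λ V_DS2)/(1 + λ V_DS1).
4.42/4.04 = 1.094 = (1 + 4.28 λ)/(1 + 2.01 λ).
Solving: λ (I_D1 V_DS2 − I_D2 V_DS1) = I_D2 − I_D1, so λ = (4.42 − 4.04) / (4.04 × 4.28 − 4.42 × 2.01) = 0.38 / 8.41 = 0.0452 V⁻¹.

λ = 0.0452 V⁻¹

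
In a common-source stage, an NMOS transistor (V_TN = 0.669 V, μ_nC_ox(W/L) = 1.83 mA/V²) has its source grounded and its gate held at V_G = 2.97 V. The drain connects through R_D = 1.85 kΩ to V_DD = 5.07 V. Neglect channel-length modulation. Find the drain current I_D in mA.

V_GS = V_G = 2.97 V, so V_ov = 2.97 − 0.669 = 2.3 V.
Assume saturation: I_D = ½ k_n V_ov² = 0.5 × 1.83 × 2.3² = 4.84 mA, giving V_DS = V_DD − I_D R_D = 5.07 − 4.84 × 1.85 = -3.89 V.
But -3.89 V < V_ov = 2.3 V, so the device is actually in triode.
In triode I_D = k_n[V_ov V_DS − ½ V_DS²] and I_D = (V_DD − V_DS)/R_D. Equating: 1.69 V_DS² − 8.79 V_DS + 5.07 = 0, giving V_DS = 0.661 V (the root below V_ov).
I_D = (5.07 − 0.661) / 1.85 = 2.38 mA.

I_D = 2.38 mA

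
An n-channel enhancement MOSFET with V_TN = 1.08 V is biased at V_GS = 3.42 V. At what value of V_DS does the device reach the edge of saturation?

V_DS,sat = 2.34 V

The boundary between triode and saturation is V_DS = V_GS − V_TN = V_ov.
V_ov = 3.42 − 1.08 = 2.34 V.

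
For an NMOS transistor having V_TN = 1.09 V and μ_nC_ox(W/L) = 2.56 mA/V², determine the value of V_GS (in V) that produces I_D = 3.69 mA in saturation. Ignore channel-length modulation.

V_GS = 2.79 V

In saturation I_D = ½ k_n (V_GS − V_TN)², so V_GS − V_TN = √(2 I_D / k_n) = √(2 × 3.69 / 2.56) = 1.7 V.
V_GS = 1.09 + 1.7 = 2.79 V.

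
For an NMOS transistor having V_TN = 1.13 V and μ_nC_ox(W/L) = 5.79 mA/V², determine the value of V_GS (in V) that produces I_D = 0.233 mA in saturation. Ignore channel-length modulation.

In saturation I_D = ½ k_n (V_GS − V_TN)², so V_GS − V_TN = √(2 I_D / k_n) = √(2 × 0.233 / 5.79) = 0.284 V.
V_GS = 1.13 + 0.284 = 1.41 V.

V_GS = 1.41 V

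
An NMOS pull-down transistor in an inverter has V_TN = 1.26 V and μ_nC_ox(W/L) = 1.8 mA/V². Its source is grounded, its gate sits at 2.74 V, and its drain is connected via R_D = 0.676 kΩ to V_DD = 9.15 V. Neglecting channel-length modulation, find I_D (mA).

V_GS = V_G = 2.74 V, so V_ov = 2.74 − 1.26 = 1.48 V.
Assume saturation: I_D = ½ k_n V_ov² = 0.5 × 1.8 × 1.48² = 1.97 mA, giving V_DS = V_DD − I_D R_D = 9.15 − 1.97 × 0.676 = 7.82 V.
V_DS = 7.82 V ≥ V_ov = 1.48 V, confirming saturation.

I_D = 1.97 mA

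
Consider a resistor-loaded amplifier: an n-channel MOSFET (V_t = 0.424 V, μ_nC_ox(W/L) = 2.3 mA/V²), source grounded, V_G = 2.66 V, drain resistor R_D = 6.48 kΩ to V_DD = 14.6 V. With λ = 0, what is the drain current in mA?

I_D = 2.18 mA

V_GS = V_G = 2.66 V, so V_ov = 2.66 − 0.424 = 2.24 V.
Assume saturation: I_D = ½ k_n V_ov² = 0.5 × 2.3 × 2.24² = 5.75 mA, giving V_DS = V_DD − I_D R_D = 14.6 − 5.75 × 6.48 = -22.7 V.
But -22.7 V < V_ov = 2.24 V, so the device is actually in triode.
In triode I_D = k_n[V_ov V_DS − ½ V_DS²] and I_D = (V_DD − V_DS)/R_D. Equating: 7.45 V_DS² − 34.33 V_DS + 14.6 = 0, giving V_DS = 0.474 V (the root below V_ov).
I_D = (14.6 − 0.474) / 6.48 = 2.18 mA.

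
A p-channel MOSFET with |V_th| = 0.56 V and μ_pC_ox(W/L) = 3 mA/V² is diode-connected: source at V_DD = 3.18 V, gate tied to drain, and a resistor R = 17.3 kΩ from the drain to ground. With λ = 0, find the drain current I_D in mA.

With gate tied to drain, V_SG = V_SD ≥ V_SG − |V_th|, so the device is in saturation.
KCL at the drain: ½ k_p (V_SG − |V_th|)² = (V_DD − V_SG)/R.
Let x = V_SG − 0.56. Then 26 x² + x − 2.62 = 0, giving x = 0.299 V (positive root), so V_SG = 0.859 V.
I_D = (V_DD − V_SG)/R = (3.18 − 0.859) / 17.3 = 0.134 mA.

I_D = 0.134 mA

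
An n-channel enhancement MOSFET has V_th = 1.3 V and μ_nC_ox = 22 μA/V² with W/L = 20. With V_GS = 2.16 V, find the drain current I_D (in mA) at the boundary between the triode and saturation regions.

At the boundary V_DS = V_ov = V_GS − V_th = 2.16 − 1.3 = 0.86 V.
k_n = μ_nC_ox · (W/L) = 0.44 mA/V².
I_D = ½ k_n V_ov² = 0.5 × 0.44 × 0.86² = 0.163 mA.

I_D = 0.163 mA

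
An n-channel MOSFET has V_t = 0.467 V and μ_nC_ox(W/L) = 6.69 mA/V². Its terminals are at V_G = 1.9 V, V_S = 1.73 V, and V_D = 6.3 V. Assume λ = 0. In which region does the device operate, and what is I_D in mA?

Cutoff; I_D = 0 mA

V_GS = V_G − V_S = 1.9 − 1.73 = 0.17 V; V_DS = V_D − V_S = 6.3 − 1.73 = 4.57 V.
V_GS = 0.17 V < V_t = 0.467 V, so the transistor is in cutoff.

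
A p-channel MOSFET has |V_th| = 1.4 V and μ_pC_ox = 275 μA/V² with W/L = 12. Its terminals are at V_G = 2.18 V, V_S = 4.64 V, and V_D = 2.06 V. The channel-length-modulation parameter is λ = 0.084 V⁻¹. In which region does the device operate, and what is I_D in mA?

Saturation; I_D = 2.26 mA

V_SG = V_S − V_G = 4.64 − 2.18 = 2.46 V; V_SD = V_S − V_D = 4.64 − 2.06 = 2.58 V.
k_p = μ_pC_ox · (W/L) = 3.3 mA/V².
V_ov = V_SG − |V_th| = 2.46 − 1.4 = 1.06 V.
Since V_SD = 2.58 V ≥ V_ov = 1.06 V, the device is in saturation.
I_D = ½ k_p V_ov² (1 + λ V_SD) = 0.5 × 3.3 × 1.06² × (1 + 0.084 × 2.58) = 2.26 mA.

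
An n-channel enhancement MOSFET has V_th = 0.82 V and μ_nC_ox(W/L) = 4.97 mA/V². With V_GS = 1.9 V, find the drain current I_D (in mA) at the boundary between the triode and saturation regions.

At the boundary V_DS = V_ov = V_GS − V_th = 1.9 − 0.82 = 1.08 V.
I_D = ½ k_n V_ov² = 0.5 × 4.97 × 1.08² = 2.9 mA.

I_D = 2.90 mA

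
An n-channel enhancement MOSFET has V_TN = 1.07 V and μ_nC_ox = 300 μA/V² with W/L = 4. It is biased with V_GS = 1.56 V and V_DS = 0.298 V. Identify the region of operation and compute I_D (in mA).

Triode; I_D = 0.122 mA

k_n = μ_nC_ox · (W/L) = 1.2 mA/V².
V_ov = V_GS − V_TN = 1.56 − 1.07 = 0.49 V.
Since V_DS = 0.298 V < V_ov = 0.49 V, the device is in the triode region.
I_D = k_n [V_ov · V_DS − ½ V_DS²] = 1.2 × [0.49 × 0.298 − 0.5 × 0.298²] = 0.122 mA.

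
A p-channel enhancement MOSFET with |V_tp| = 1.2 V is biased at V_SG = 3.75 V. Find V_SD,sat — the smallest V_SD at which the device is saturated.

V_SD,sat = 2.55 V

The boundary between triode and saturation is V_SD = V_SG − |V_tp| = V_ov.
V_ov = 3.75 − 1.2 = 2.55 V.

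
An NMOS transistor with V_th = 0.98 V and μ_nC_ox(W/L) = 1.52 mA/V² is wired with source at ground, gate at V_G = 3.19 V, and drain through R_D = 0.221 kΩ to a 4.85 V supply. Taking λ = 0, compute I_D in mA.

V_GS = V_G = 3.19 V, so V_ov = 3.19 − 0.98 = 2.21 V.
Assume saturation: I_D = ½ k_n V_ov² = 0.5 × 1.52 × 2.21² = 3.71 mA, giving V_DS = V_DD − I_D R_D = 4.85 − 3.71 × 0.221 = 4.03 V.
V_DS = 4.03 V ≥ V_ov = 2.21 V, confirming saturation.

I_D = 3.71 mA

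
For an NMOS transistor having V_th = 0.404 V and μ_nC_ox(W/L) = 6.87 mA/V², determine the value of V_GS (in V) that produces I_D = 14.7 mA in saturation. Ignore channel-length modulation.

V_GS = 2.47 V

In saturation I_D = ½ k_n (V_GS − V_th)², so V_GS − V_th = √(2 I_D / k_n) = √(2 × 14.7 / 6.87) = 2.07 V.
V_GS = 0.404 + 2.07 = 2.47 V.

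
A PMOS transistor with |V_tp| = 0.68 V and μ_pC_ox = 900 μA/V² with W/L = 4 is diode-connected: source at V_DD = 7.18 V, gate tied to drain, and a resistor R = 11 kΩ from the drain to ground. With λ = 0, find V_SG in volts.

V_SG = 1.23 V

With gate tied to drain, V_SG = V_SD ≥ V_SG − |V_tp|, so the device is in saturation.
k_p = μ_pC_ox · (W/L) = 3.6 mA/V².
KCL at the drain: ½ k_p (V_SG − |V_tp|)² = (V_DD − V_SG)/R.
Let x = V_SG − 0.68. Then 19.8 x² + x − 6.5 = 0, giving x = 0.548 V (positive root), so V_SG = 1.23 V.
I_D = (V_DD − V_SG)/R = (7.18 − 1.23) / 11 = 0.541 mA.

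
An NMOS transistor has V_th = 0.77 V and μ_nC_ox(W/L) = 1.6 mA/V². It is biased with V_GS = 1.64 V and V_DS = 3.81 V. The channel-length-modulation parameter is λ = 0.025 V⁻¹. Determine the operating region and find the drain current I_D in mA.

V_ov = V_GS − V_th = 1.64 − 0.77 = 0.87 V.
Since V_DS = 3.81 V ≥ V_ov = 0.87 V, the device is in saturation.
I_D = ½ k_n V_ov² (1 + λ V_DS) = 0.5 × 1.6 × 0.87² × (1 + 0.025 × 3.81) = 0.663 mA.

Saturation; I_D = 0.663 mA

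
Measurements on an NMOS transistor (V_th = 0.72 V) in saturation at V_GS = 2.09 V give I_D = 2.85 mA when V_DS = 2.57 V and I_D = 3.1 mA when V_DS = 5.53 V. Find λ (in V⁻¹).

With V_GS fixed, I_D ∝ (1 + λ V_DS) in saturation, so I_D2/I_D1 = (1 + λ V_DS2)/(1 + λ V_DS1).
3.1/2.85 = 1.088 = (1 + 5.53 λ)/(1 + 2.57 λ).
Solving: λ (I_D1 V_DS2 − I_D2 V_DS1) = I_D2 − I_D1, so λ = (3.1 − 2.85) / (2.85 × 5.53 − 3.1 × 2.57) = 0.25 / 7.79 = 0.0321 V⁻¹.

λ = 0.0321 V⁻¹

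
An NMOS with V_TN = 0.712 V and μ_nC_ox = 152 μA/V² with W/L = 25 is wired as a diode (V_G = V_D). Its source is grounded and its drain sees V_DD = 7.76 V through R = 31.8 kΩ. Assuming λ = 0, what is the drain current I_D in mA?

I_D = 0.211 mA

With gate tied to drain, V_GS = V_DS ≥ V_GS − V_TN, so the device is in saturation.
k_n = μ_nC_ox · (W/L) = 3.8 mA/V².
KCL at the drain: ½ k_n (V_GS − V_TN)² = (V_DD − V_GS)/R.
Let x = V_GS − 0.712. Then 60.4 x² + x − 7.048 = 0, giving x = 0.333 V (positive root), so V_GS = 1.05 V.
I_D = (V_DD − V_GS)/R = (7.76 − 1.05) / 31.8 = 0.211 mA.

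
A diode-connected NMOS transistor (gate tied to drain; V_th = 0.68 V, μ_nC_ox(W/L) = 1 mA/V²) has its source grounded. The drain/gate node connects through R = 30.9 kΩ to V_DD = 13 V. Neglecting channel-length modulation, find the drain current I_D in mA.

I_D = 0.371 mA

With gate tied to drain, V_GS = V_DS ≥ V_GS − V_th, so the device is in saturation.
KCL at the drain: ½ k_n (V_GS − V_th)² = (V_DD − V_GS)/R.
Let x = V_GS − 0.68. Then 15.4 x² + x − 12.32 = 0, giving x = 0.861 V (positive root), so V_GS = 1.54 V.
I_D = (V_DD − V_GS)/R = (13 − 1.54) / 30.9 = 0.371 mA.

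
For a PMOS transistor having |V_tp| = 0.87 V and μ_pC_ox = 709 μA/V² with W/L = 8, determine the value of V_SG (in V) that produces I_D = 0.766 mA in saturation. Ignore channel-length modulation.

V_SG = 1.39 V

k_p = μ_pC_ox · (W/L) = 5.672 mA/V².
In saturation I_D = ½ k_p (V_SG − |V_tp|)², so V_SG − |V_tp| = √(2 I_D / k_p) = √(2 × 0.766 / 5.672) = 0.52 V.
V_SG = 0.87 + 0.52 = 1.39 V.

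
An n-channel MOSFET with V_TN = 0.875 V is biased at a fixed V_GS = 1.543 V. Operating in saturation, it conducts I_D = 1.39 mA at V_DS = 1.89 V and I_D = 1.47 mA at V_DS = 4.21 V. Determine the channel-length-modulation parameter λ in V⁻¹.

With V_GS fixed, I_D ∝ (1 + λ V_DS) in saturation, so I_D2/I_D1 = (1 + λ V_DS2)/(1 + λ V_DS1).
1.47/1.39 = 1.058 = (1 + 4.21 λ)/(1 + 1.89 λ).
Solving: λ (I_D1 V_DS2 − I_D2 V_DS1) = I_D2 − I_D1, so λ = (1.47 − 1.39) / (1.39 × 4.21 − 1.47 × 1.89) = 0.08 / 3.07 = 0.026 V⁻¹.

λ = 0.0260 V⁻¹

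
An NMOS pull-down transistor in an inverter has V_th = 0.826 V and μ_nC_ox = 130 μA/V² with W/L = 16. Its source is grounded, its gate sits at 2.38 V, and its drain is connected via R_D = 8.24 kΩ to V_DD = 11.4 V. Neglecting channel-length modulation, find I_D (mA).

V_GS = V_G = 2.38 V, so V_ov = 2.38 − 0.826 = 1.55 V.
k_n = μ_nC_ox · (W/L) = 2.08 mA/V².
Assume saturation: I_D = ½ k_n V_ov² = 0.5 × 2.08 × 1.55² = 2.51 mA, giving V_DS = V_DD − I_D R_D = 11.4 − 2.51 × 8.24 = -9.29 V.
But -9.29 V < V_ov = 1.55 V, so the device is actually in triode.
In triode I_D = k_n[V_ov V_DS − ½ V_DS²] and I_D = (V_DD − V_DS)/R_D. Equating: 8.57 V_DS² − 27.63 V_DS + 11.4 = 0, giving V_DS = 0.486 V (the root below V_ov).
I_D = (11.4 − 0.486) / 8.24 = 1.32 mA.

I_D = 1.32 mA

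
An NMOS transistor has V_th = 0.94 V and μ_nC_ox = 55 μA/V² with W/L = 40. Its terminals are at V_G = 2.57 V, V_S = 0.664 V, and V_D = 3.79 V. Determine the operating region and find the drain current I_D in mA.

Saturation; I_D = 1.03 mA

V_GS = V_G − V_S = 2.57 − 0.664 = 1.91 V; V_DS = V_D − V_S = 3.79 − 0.664 = 3.13 V.
k_n = μ_nC_ox · (W/L) = 2.2 mA/V².
V_ov = V_GS − V_th = 1.91 − 0.94 = 0.966 V.
Since V_DS = 3.13 V ≥ V_ov = 0.966 V, the device is in saturation.
I_D = ½ k_n V_ov² = 0.5 × 2.2 × 0.966² = 1.03 mA.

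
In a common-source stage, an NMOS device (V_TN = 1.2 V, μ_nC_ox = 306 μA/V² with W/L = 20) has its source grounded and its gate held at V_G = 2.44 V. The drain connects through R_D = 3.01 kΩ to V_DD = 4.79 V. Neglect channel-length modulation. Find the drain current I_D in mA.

V_GS = V_G = 2.44 V, so V_ov = 2.44 − 1.2 = 1.24 V.
k_n = μ_nC_ox · (W/L) = 6.12 mA/V².
Assume saturation: I_D = ½ k_n V_ov² = 0.5 × 6.12 × 1.24² = 4.71 mA, giving V_DS = V_DD − I_D R_D = 4.79 − 4.71 × 3.01 = -9.37 V.
But -9.37 V < V_ov = 1.24 V, so the device is actually in triode.
In triode I_D = k_n[V_ov V_DS − ½ V_DS²] and I_D = (V_DD − V_DS)/R_D. Equating: 9.21 V_DS² − 23.84 V_DS + 4.79 = 0, giving V_DS = 0.22 V (the root below V_ov).
I_D = (4.79 − 0.22) / 3.01 = 1.52 mA.

I_D = 1.52 mA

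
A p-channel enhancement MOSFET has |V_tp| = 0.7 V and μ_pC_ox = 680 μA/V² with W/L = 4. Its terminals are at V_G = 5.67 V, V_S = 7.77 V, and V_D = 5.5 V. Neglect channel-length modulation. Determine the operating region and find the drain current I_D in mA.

Saturation; I_D = 2.67 mA

V_SG = V_S − V_G = 7.77 − 5.67 = 2.1 V; V_SD = V_S − V_D = 7.77 − 5.5 = 2.27 V.
k_p = μ_pC_ox · (W/L) = 2.72 mA/V².
V_ov = V_SG − |V_tp| = 2.1 − 0.7 = 1.4 V.
Since V_SD = 2.27 V ≥ V_ov = 1.4 V, the device is in saturation.
I_D = ½ k_p V_ov² = 0.5 × 2.72 × 1.4² = 2.67 mA.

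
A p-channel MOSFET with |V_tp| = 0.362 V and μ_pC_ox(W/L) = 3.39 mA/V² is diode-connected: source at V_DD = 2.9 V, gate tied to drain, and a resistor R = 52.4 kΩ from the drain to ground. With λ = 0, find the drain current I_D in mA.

I_D = 0.0453 mA

With gate tied to drain, V_SG = V_SD ≥ V_SG − |V_tp|, so the device is in saturation.
KCL at the drain: ½ k_p (V_SG − |V_tp|)² = (V_DD − V_SG)/R.
Let x = V_SG − 0.362. Then 88.8 x² + x − 2.538 = 0, giving x = 0.164 V (positive root), so V_SG = 0.526 V.
I_D = (V_DD − V_SG)/R = (2.9 − 0.526) / 52.4 = 0.0453 mA.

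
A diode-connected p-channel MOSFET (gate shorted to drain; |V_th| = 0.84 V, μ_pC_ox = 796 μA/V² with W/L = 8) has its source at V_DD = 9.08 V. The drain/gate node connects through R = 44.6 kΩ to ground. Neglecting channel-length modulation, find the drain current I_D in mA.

I_D = 0.179 mA

With gate tied to drain, V_SG = V_SD ≥ V_SG − |V_th|, so the device is in saturation.
k_p = μ_pC_ox · (W/L) = 6.368 mA/V².
KCL at the drain: ½ k_p (V_SG − |V_th|)² = (V_DD − V_SG)/R.
Let x = V_SG − 0.84. Then 142 x² + x − 8.24 = 0, giving x = 0.237 V (positive root), so V_SG = 1.08 V.
I_D = (V_DD − V_SG)/R = (9.08 − 1.08) / 44.6 = 0.179 mA.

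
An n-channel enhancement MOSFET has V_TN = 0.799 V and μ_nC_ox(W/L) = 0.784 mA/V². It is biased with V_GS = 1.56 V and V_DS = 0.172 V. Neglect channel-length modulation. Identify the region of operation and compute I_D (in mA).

Triode; I_D = 0.0910 mA

V_ov = V_GS − V_TN = 1.56 − 0.799 = 0.761 V.
Since V_DS = 0.172 V < V_ov = 0.761 V, the device is in the triode region.
I_D = k_n [V_ov · V_DS − ½ V_DS²] = 0.784 × [0.761 × 0.172 − 0.5 × 0.172²] = 0.091 mA.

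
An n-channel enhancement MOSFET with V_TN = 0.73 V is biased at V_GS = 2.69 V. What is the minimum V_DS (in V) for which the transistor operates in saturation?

The boundary between triode and saturation is V_DS = V_GS − V_TN = V_ov.
V_ov = 2.69 − 0.73 = 1.96 V.

V_DS,sat = 1.96 V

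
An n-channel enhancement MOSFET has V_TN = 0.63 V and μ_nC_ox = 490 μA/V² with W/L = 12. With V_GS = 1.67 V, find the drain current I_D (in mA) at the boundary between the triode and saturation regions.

At the boundary V_DS = V_ov = V_GS − V_TN = 1.67 − 0.63 = 1.04 V.
k_n = μ_nC_ox · (W/L) = 5.88 mA/V².
I_D = ½ k_n V_ov² = 0.5 × 5.88 × 1.04² = 3.18 mA.

I_D = 3.18 mA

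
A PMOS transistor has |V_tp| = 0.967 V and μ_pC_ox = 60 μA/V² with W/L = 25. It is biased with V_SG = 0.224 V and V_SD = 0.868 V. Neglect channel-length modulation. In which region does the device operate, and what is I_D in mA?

Cutoff; I_D = 0 mA

V_SG = 0.224 V < |V_tp| = 0.967 V, so the transistor is in cutoff.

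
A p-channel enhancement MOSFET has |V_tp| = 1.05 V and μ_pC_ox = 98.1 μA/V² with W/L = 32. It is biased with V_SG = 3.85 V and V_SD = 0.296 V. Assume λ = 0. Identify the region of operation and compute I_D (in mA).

Triode; I_D = 2.46 mA

k_p = μ_pC_ox · (W/L) = 3.139 mA/V².
V_ov = V_SG − |V_tp| = 3.85 − 1.05 = 2.8 V.
Since V_SD = 0.296 V < V_ov = 2.8 V, the device is in the triode region.
I_D = k_p [V_ov · V_SD − ½ V_SD²] = 3.139 × [2.8 × 0.296 − 0.5 × 0.296²] = 2.46 mA.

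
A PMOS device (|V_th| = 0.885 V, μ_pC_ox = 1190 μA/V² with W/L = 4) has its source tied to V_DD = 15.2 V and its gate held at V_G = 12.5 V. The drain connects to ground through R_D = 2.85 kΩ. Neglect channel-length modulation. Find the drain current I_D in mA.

V_SG = V_DD − V_G = 15.2 − 12.5 = 2.7 V, so V_ov = 2.7 − 0.885 = 1.81 V.
k_p = μ_pC_ox · (W/L) = 4.76 mA/V².
Assume saturation: I_D = ½ k_p V_ov² = 0.5 × 4.76 × 1.81² = 7.84 mA, giving V_SD = V_DD − I_D R_D = 15.2 − 7.84 × 2.85 = -7.14 V.
But -7.14 V < V_ov = 1.81 V, so the device is actually in triode.
In triode I_D = k_p[V_ov V_SD − ½ V_SD²] and I_D = (V_DD − V_SD)/R_D. Equating: 6.78 V_SD² − 25.62 V_SD + 15.2 = 0, giving V_SD = 0.737 V (the root below V_ov).
I_D = (15.2 − 0.737) / 2.85 = 5.07 mA.

I_D = 5.07 mA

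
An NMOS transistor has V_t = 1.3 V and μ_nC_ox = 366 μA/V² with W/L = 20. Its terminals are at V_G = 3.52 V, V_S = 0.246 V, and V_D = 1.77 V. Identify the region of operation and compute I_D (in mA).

Triode; I_D = 13.5 mA

V_GS = V_G − V_S = 3.52 − 0.246 = 3.27 V; V_DS = V_D − V_S = 1.77 − 0.246 = 1.52 V.
k_n = μ_nC_ox · (W/L) = 7.32 mA/V².
V_ov = V_GS − V_t = 3.27 − 1.3 = 1.97 V.
Since V_DS = 1.52 V < V_ov = 1.97 V, the device is in the triode region.
I_D = k_n [V_ov · V_DS − ½ V_DS²] = 7.32 × [1.97 × 1.52 − 0.5 × 1.52²] = 13.5 mA.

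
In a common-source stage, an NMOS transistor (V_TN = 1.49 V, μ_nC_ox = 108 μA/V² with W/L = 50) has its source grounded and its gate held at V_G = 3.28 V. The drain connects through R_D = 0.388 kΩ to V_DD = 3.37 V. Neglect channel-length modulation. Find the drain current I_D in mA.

I_D = 6.42 mA

V_GS = V_G = 3.28 V, so V_ov = 3.28 − 1.49 = 1.79 V.
k_n = μ_nC_ox · (W/L) = 5.4 mA/V².
Assume saturation: I_D = ½ k_n V_ov² = 0.5 × 5.4 × 1.79² = 8.65 mA, giving V_DS = V_DD − I_D R_D = 3.37 − 8.65 × 0.388 = 0.0134 V.
But 0.0134 V < V_ov = 1.79 V, so the device is actually in triode.
In triode I_D = k_n[V_ov V_DS − ½ V_DS²] and I_D = (V_DD − V_DS)/R_D. Equating: 1.05 V_DS² − 4.75 V_DS + 3.37 = 0, giving V_DS = 0.88 V (the root below V_ov).
I_D = (3.37 − 0.88) / 0.388 = 6.42 mA.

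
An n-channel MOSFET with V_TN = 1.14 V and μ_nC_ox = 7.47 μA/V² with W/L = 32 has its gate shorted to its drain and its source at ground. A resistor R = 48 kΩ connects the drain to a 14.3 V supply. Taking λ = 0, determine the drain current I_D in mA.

I_D = 0.244 mA

With gate tied to drain, V_GS = V_DS ≥ V_GS − V_TN, so the device is in saturation.
k_n = μ_nC_ox · (W/L) = 0.239 mA/V².
KCL at the drain: ½ k_n (V_GS − V_TN)² = (V_DD − V_GS)/R.
Let x = V_GS − 1.14. Then 5.74 x² + x − 13.16 = 0, giving x = 1.43 V (positive root), so V_GS = 2.57 V.
I_D = (V_DD − V_GS)/R = (14.3 − 2.57) / 48 = 0.244 mA.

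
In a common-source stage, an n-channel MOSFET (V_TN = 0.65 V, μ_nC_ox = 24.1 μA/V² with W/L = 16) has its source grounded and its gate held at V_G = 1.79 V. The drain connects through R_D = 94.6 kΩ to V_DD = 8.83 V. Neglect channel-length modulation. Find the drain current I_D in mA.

I_D = 0.0909 mA

V_GS = V_G = 1.79 V, so V_ov = 1.79 − 0.65 = 1.14 V.
k_n = μ_nC_ox · (W/L) = 0.3856 mA/V².
Assume saturation: I_D = ½ k_n V_ov² = 0.5 × 0.3856 × 1.14² = 0.251 mA, giving V_DS = V_DD − I_D R_D = 8.83 − 0.251 × 94.6 = -14.9 V.
But -14.9 V < V_ov = 1.14 V, so the device is actually in triode.
In triode I_D = k_n[V_ov V_DS − ½ V_DS²] and I_D = (V_DD − V_DS)/R_D. Equating: 18.2 V_DS² − 42.58 V_DS + 8.83 = 0, giving V_DS = 0.23 V (the root below V_ov).
I_D = (8.83 − 0.23) / 94.6 = 0.0909 mA.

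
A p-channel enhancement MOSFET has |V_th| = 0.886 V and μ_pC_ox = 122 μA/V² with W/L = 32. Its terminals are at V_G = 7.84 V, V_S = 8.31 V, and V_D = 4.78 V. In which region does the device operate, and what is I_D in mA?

V_SG = V_S − V_G = 8.31 − 7.84 = 0.47 V; V_SD = V_S − V_D = 8.31 − 4.78 = 3.53 V.
V_SG = 0.47 V < |V_th| = 0.886 V, so the transistor is in cutoff.

Cutoff; I_D = 0 mA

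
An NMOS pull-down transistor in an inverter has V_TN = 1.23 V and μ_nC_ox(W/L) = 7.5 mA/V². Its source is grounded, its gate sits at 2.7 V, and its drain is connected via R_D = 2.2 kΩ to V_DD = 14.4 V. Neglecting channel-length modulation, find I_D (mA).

I_D = 6.20 mA

V_GS = V_G = 2.7 V, so V_ov = 2.7 − 1.23 = 1.47 V.
Assume saturation: I_D = ½ k_n V_ov² = 0.5 × 7.5 × 1.47² = 8.1 mA, giving V_DS = V_DD − I_D R_D = 14.4 − 8.1 × 2.2 = -3.43 V.
But -3.43 V < V_ov = 1.47 V, so the device is actually in triode.
In triode I_D = k_n[V_ov V_DS − ½ V_DS²] and I_D = (V_DD − V_DS)/R_D. Equating: 8.25 V_DS² − 25.26 V_DS + 14.4 = 0, giving V_DS = 0.758 V (the root below V_ov).
I_D = (14.4 − 0.758) / 2.2 = 6.2 mA.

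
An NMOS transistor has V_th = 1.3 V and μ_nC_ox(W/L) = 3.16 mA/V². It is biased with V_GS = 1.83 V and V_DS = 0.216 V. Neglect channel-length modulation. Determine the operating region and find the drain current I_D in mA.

V_ov = V_GS − V_th = 1.83 − 1.3 = 0.53 V.
Since V_DS = 0.216 V < V_ov = 0.53 V, the device is in the triode region.
I_D = k_n [V_ov · V_DS − ½ V_DS²] = 3.16 × [0.53 × 0.216 − 0.5 × 0.216²] = 0.288 mA.

Triode; I_D = 0.288 mA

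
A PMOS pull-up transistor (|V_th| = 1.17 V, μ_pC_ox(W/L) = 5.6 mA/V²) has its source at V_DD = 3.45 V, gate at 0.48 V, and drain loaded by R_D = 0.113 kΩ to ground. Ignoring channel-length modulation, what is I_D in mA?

V_SG = V_DD − V_G = 3.45 − 0.48 = 2.97 V, so V_ov = 2.97 − 1.17 = 1.8 V.
Assume saturation: I_D = ½ k_p V_ov² = 0.5 × 5.6 × 1.8² = 9.07 mA, giving V_SD = V_DD − I_D R_D = 3.45 − 9.07 × 0.113 = 2.42 V.
V_SD = 2.42 V ≥ V_ov = 1.8 V, confirming saturation.

I_D = 9.07 mA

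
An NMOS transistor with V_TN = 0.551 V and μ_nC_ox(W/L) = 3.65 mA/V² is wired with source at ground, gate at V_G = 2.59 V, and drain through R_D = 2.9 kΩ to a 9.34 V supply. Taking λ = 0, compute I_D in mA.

V_GS = V_G = 2.59 V, so V_ov = 2.59 − 0.551 = 2.04 V.
Assume saturation: I_D = ½ k_n V_ov² = 0.5 × 3.65 × 2.04² = 7.59 mA, giving V_DS = V_DD − I_D R_D = 9.34 − 7.59 × 2.9 = -12.7 V.
But -12.7 V < V_ov = 2.04 V, so the device is actually in triode.
In triode I_D = k_n[V_ov V_DS − ½ V_DS²] and I_D = (V_DD − V_DS)/R_D. Equating: 5.29 V_DS² − 22.58 V_DS + 9.34 = 0, giving V_DS = 0.464 V (the root below V_ov).
I_D = (9.34 − 0.464) / 2.9 = 3.06 mA.

I_D = 3.06 mA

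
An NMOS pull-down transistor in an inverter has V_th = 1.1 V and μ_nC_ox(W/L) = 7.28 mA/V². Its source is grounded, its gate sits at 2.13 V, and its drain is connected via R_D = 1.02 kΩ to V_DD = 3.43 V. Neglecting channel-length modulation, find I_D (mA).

I_D = 2.87 mA

V_GS = V_G = 2.13 V, so V_ov = 2.13 − 1.1 = 1.03 V.
Assume saturation: I_D = ½ k_n V_ov² = 0.5 × 7.28 × 1.03² = 3.86 mA, giving V_DS = V_DD − I_D R_D = 3.43 − 3.86 × 1.02 = -0.509 V.
But -0.509 V < V_ov = 1.03 V, so the device is actually in triode.
In triode I_D = k_n[V_ov V_DS − ½ V_DS²] and I_D = (V_DD − V_DS)/R_D. Equating: 3.71 V_DS² − 8.648 V_DS + 3.43 = 0, giving V_DS = 0.507 V (the root below V_ov).
I_D = (3.43 − 0.507) / 1.02 = 2.87 mA.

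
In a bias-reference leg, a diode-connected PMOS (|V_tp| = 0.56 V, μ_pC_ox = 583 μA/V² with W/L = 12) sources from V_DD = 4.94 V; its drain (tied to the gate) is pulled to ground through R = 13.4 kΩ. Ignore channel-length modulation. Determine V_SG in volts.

With gate tied to drain, V_SG = V_SD ≥ V_SG − |V_tp|, so the device is in saturation.
k_p = μ_pC_ox · (W/L) = 6.996 mA/V².
KCL at the drain: ½ k_p (V_SG − |V_tp|)² = (V_DD − V_SG)/R.
Let x = V_SG − 0.56. Then 46.9 x² + x − 4.38 = 0, giving x = 0.295 V (positive root), so V_SG = 0.855 V.
I_D = (V_DD − V_SG)/R = (4.94 − 0.855) / 13.4 = 0.305 mA.

V_SG = 0.855 V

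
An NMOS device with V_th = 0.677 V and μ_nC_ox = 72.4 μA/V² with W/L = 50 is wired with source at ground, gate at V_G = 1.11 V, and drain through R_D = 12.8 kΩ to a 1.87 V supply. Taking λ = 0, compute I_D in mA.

I_D = 0.138 mA

V_GS = V_G = 1.11 V, so V_ov = 1.11 − 0.677 = 0.433 V.
k_n = μ_nC_ox · (W/L) = 3.62 mA/V².
Assume saturation: I_D = ½ k_n V_ov² = 0.5 × 3.62 × 0.433² = 0.339 mA, giving V_DS = V_DD − I_D R_D = 1.87 − 0.339 × 12.8 = -2.47 V.
But -2.47 V < V_ov = 0.433 V, so the device is actually in triode.
In triode I_D = k_n[V_ov V_DS − ½ V_DS²] and I_D = (V_DD − V_DS)/R_D. Equating: 23.2 V_DS² − 21.06 V_DS + 1.87 = 0, giving V_DS = 0.0997 V (the root below V_ov).
I_D = (1.87 − 0.0997) / 12.8 = 0.138 mA.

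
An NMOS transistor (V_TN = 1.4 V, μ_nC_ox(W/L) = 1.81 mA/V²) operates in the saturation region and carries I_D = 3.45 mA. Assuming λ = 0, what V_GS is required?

In saturation I_D = ½ k_n (V_GS − V_TN)², so V_GS − V_TN = √(2 I_D / k_n) = √(2 × 3.45 / 1.81) = 1.95 V.
V_GS = 1.4 + 1.95 = 3.35 V.

V_GS = 3.35 V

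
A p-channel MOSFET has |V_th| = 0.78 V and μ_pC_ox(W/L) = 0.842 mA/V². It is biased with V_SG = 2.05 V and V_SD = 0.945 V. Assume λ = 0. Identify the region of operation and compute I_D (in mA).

V_ov = V_SG − |V_th| = 2.05 − 0.78 = 1.27 V.
Since V_SD = 0.945 V < V_ov = 1.27 V, the device is in the triode region.
I_D = k_p [V_ov · V_SD − ½ V_SD²] = 0.842 × [1.27 × 0.945 − 0.5 × 0.945²] = 0.635 mA.

Triode; I_D = 0.635 mA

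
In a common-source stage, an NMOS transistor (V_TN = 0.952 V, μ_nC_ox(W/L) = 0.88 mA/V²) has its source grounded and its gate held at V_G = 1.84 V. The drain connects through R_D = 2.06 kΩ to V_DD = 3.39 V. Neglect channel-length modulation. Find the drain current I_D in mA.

V_GS = V_G = 1.84 V, so V_ov = 1.84 − 0.952 = 0.888 V.
Assume saturation: I_D = ½ k_n V_ov² = 0.5 × 0.88 × 0.888² = 0.347 mA, giving V_DS = V_DD − I_D R_D = 3.39 − 0.347 × 2.06 = 2.68 V.
V_DS = 2.68 V ≥ V_ov = 0.888 V, confirming saturation.

I_D = 0.347 mA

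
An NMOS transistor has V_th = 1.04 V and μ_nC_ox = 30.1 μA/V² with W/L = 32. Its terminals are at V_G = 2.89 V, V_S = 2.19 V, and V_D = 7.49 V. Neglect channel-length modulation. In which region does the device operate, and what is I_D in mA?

V_GS = V_G − V_S = 2.89 − 2.19 = 0.7 V; V_DS = V_D − V_S = 7.49 − 2.19 = 5.3 V.
V_GS = 0.7 V < V_th = 1.04 V, so the transistor is in cutoff.

Cutoff; I_D = 0 mA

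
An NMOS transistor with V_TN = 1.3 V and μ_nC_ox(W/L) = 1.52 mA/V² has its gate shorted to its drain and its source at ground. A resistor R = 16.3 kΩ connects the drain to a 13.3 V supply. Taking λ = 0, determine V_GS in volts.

With gate tied to drain, V_GS = V_DS ≥ V_GS − V_TN, so the device is in saturation.
KCL at the drain: ½ k_n (V_GS − V_TN)² = (V_DD − V_GS)/R.
Let x = V_GS − 1.3. Then 12.4 x² + x − 12 = 0, giving x = 0.945 V (positive root), so V_GS = 2.24 V.
I_D = (V_DD − V_GS)/R = (13.3 − 2.24) / 16.3 = 0.678 mA.

V_GS = 2.24 V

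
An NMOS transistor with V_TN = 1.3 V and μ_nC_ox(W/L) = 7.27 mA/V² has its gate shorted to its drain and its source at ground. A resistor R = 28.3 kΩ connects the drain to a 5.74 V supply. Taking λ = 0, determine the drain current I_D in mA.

With gate tied to drain, V_GS = V_DS ≥ V_GS − V_TN, so the device is in saturation.
KCL at the drain: ½ k_n (V_GS − V_TN)² = (V_DD − V_GS)/R.
Let x = V_GS − 1.3. Then 103 x² + x − 4.44 = 0, giving x = 0.203 V (positive root), so V_GS = 1.5 V.
I_D = (V_DD − V_GS)/R = (5.74 − 1.5) / 28.3 = 0.15 mA.

I_D = 0.150 mA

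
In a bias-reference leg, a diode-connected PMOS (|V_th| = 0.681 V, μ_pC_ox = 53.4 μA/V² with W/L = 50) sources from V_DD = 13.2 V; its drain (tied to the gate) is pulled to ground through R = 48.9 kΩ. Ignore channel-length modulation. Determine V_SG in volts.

With gate tied to drain, V_SG = V_SD ≥ V_SG − |V_th|, so the device is in saturation.
k_p = μ_pC_ox · (W/L) = 2.67 mA/V².
KCL at the drain: ½ k_p (V_SG − |V_th|)² = (V_DD − V_SG)/R.
Let x = V_SG − 0.681. Then 65.3 x² + x − 12.52 = 0, giving x = 0.43 V (positive root), so V_SG = 1.11 V.
I_D = (V_DD − V_SG)/R = (13.2 − 1.11) / 48.9 = 0.247 mA.

V_SG = 1.11 V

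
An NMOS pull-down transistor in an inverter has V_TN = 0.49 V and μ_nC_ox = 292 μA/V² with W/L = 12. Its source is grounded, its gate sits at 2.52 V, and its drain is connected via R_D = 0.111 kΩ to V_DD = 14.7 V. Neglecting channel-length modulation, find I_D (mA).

V_GS = V_G = 2.52 V, so V_ov = 2.52 − 0.49 = 2.03 V.
k_n = μ_nC_ox · (W/L) = 3.504 mA/V².
Assume saturation: I_D = ½ k_n V_ov² = 0.5 × 3.504 × 2.03² = 7.22 mA, giving V_DS = V_DD − I_D R_D = 14.7 − 7.22 × 0.111 = 13.9 V.
V_DS = 13.9 V ≥ V_ov = 2.03 V, confirming saturation.

I_D = 7.22 mA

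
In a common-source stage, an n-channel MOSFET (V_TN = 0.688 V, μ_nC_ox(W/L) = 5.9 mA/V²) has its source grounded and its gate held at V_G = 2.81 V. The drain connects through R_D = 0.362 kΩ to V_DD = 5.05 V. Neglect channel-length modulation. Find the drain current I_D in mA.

V_GS = V_G = 2.81 V, so V_ov = 2.81 − 0.688 = 2.12 V.
Assume saturation: I_D = ½ k_n V_ov² = 0.5 × 5.9 × 2.12² = 13.3 mA, giving V_DS = V_DD − I_D R_D = 5.05 − 13.3 × 0.362 = 0.241 V.
But 0.241 V < V_ov = 2.12 V, so the device is actually in triode.
In triode I_D = k_n[V_ov V_DS − ½ V_DS²] and I_D = (V_DD − V_DS)/R_D. Equating: 1.07 V_DS² − 5.532 V_DS + 5.05 = 0, giving V_DS = 1.18 V (the root below V_ov).
I_D = (5.05 − 1.18) / 0.362 = 10.7 mA.

I_D = 10.7 mA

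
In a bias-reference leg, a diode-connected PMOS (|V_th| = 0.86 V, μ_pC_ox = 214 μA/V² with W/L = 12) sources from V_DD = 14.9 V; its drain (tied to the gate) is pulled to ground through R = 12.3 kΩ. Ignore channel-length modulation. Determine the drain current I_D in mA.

With gate tied to drain, V_SG = V_SD ≥ V_SG − |V_th|, so the device is in saturation.
k_p = μ_pC_ox · (W/L) = 2.568 mA/V².
KCL at the drain: ½ k_p (V_SG − |V_th|)² = (V_DD − V_SG)/R.
Let x = V_SG − 0.86. Then 15.8 x² + x − 14.04 = 0, giving x = 0.912 V (positive root), so V_SG = 1.77 V.
I_D = (V_DD − V_SG)/R = (14.9 − 1.77) / 12.3 = 1.07 mA.

I_D = 1.07 mA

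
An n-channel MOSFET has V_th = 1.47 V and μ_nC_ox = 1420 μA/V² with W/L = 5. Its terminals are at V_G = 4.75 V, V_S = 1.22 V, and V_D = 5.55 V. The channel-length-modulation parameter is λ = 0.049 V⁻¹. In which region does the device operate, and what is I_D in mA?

V_GS = V_G − V_S = 4.75 − 1.22 = 3.53 V; V_DS = V_D − V_S = 5.55 − 1.22 = 4.33 V.
k_n = μ_nC_ox · (W/L) = 7.1 mA/V².
V_ov = V_GS − V_th = 3.53 − 1.47 = 2.06 V.
Since V_DS = 4.33 V ≥ V_ov = 2.06 V, the device is in saturation.
I_D = ½ k_n V_ov² (1 + λ V_DS) = 0.5 × 7.1 × 2.06² × (1 + 0.049 × 4.33) = 18.3 mA.

Saturation; I_D = 18.3 mA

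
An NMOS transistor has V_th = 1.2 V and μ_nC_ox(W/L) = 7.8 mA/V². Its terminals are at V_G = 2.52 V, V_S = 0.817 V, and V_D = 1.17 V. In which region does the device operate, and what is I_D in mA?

V_GS = V_G − V_S = 2.52 − 0.817 = 1.7 V; V_DS = V_D − V_S = 1.17 − 0.817 = 0.353 V.
V_ov = V_GS − V_th = 1.7 − 1.2 = 0.503 V.
Since V_DS = 0.353 V < V_ov = 0.503 V, the device is in the triode region.
I_D = k_n [V_ov · V_DS − ½ V_DS²] = 7.8 × [0.503 × 0.353 − 0.5 × 0.353²] = 0.899 mA.

Triode; I_D = 0.899 mA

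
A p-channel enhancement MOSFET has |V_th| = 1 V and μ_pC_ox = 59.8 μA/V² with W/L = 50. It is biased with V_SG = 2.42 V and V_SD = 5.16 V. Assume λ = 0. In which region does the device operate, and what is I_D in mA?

Saturation; I_D = 3.01 mA

k_p = μ_pC_ox · (W/L) = 2.99 mA/V².
V_ov = V_SG − |V_th| = 2.42 − 1 = 1.42 V.
Since V_SD = 5.16 V ≥ V_ov = 1.42 V, the device is in saturation.
I_D = ½ k_p V_ov² = 0.5 × 2.99 × 1.42² = 3.01 mA.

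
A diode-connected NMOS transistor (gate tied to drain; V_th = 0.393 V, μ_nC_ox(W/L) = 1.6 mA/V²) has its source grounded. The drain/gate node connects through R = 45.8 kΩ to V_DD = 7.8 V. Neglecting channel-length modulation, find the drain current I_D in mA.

With gate tied to drain, V_GS = V_DS ≥ V_GS − V_th, so the device is in saturation.
KCL at the drain: ½ k_n (V_GS − V_th)² = (V_DD − V_GS)/R.
Let x = V_GS − 0.393. Then 36.6 x² + x − 7.407 = 0, giving x = 0.436 V (positive root), so V_GS = 0.829 V.
I_D = (V_DD − V_GS)/R = (7.8 − 0.829) / 45.8 = 0.152 mA.

I_D = 0.152 mA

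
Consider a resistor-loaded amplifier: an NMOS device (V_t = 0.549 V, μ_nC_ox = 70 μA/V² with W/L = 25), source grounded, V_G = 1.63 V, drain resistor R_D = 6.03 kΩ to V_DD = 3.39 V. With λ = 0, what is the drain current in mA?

V_GS = V_G = 1.63 V, so V_ov = 1.63 − 0.549 = 1.08 V.
k_n = μ_nC_ox · (W/L) = 1.75 mA/V².
Assume saturation: I_D = ½ k_n V_ov² = 0.5 × 1.75 × 1.08² = 1.02 mA, giving V_DS = V_DD − I_D R_D = 3.39 − 1.02 × 6.03 = -2.78 V.
But -2.78 V < V_ov = 1.08 V, so the device is actually in triode.
In triode I_D = k_n[V_ov V_DS − ½ V_DS²] and I_D = (V_DD − V_DS)/R_D. Equating: 5.28 V_DS² − 12.41 V_DS + 3.39 = 0, giving V_DS = 0.316 V (the root below V_ov).
I_D = (3.39 − 0.316) / 6.03 = 0.51 mA.

I_D = 0.510 mA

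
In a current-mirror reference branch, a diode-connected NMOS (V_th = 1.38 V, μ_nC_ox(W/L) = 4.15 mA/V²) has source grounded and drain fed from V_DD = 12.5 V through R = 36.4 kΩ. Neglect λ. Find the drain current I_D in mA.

I_D = 0.295 mA

With gate tied to drain, V_GS = V_DS ≥ V_GS − V_th, so the device is in saturation.
KCL at the drain: ½ k_n (V_GS − V_th)² = (V_DD − V_GS)/R.
Let x = V_GS − 1.38. Then 75.5 x² + x − 11.12 = 0, giving x = 0.377 V (positive root), so V_GS = 1.76 V.
I_D = (V_DD − V_GS)/R = (12.5 − 1.76) / 36.4 = 0.295 mA.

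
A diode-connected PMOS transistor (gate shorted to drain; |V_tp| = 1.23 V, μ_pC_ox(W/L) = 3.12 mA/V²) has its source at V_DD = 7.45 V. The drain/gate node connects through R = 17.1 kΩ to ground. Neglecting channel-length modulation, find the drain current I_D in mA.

I_D = 0.337 mA

With gate tied to drain, V_SG = V_SD ≥ V_SG − |V_tp|, so the device is in saturation.
KCL at the drain: ½ k_p (V_SG − |V_tp|)² = (V_DD − V_SG)/R.
Let x = V_SG − 1.23. Then 26.7 x² + x − 6.22 = 0, giving x = 0.464 V (positive root), so V_SG = 1.69 V.
I_D = (V_DD − V_SG)/R = (7.45 − 1.69) / 17.1 = 0.337 mA.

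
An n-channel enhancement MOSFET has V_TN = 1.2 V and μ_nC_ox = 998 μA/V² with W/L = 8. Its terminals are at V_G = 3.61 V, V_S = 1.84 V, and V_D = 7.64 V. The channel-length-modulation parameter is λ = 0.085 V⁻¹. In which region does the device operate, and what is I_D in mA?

V_GS = V_G − V_S = 3.61 − 1.84 = 1.77 V; V_DS = V_D − V_S = 7.64 − 1.84 = 5.8 V.
k_n = μ_nC_ox · (W/L) = 7.984 mA/V².
V_ov = V_GS − V_TN = 1.77 − 1.2 = 0.57 V.
Since V_DS = 5.8 V ≥ V_ov = 0.57 V, the device is in saturation.
I_D = ½ k_n V_ov² (1 + λ V_DS) = 0.5 × 7.984 × 0.57² × (1 + 0.085 × 5.8) = 1.94 mA.

Saturation; I_D = 1.94 mA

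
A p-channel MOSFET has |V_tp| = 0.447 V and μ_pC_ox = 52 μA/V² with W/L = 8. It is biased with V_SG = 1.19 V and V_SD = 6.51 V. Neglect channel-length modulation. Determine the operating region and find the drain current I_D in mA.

Saturation; I_D = 0.115 mA

k_p = μ_pC_ox · (W/L) = 0.416 mA/V².
V_ov = V_SG − |V_tp| = 1.19 − 0.447 = 0.743 V.
Since V_SD = 6.51 V ≥ V_ov = 0.743 V, the device is in saturation.
I_D = ½ k_p V_ov² = 0.5 × 0.416 × 0.743² = 0.115 mA.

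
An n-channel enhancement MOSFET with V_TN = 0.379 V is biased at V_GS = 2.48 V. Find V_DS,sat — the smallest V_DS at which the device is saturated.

V_DS,sat = 2.10 V

The boundary between triode and saturation is V_DS = V_GS − V_TN = V_ov.
V_ov = 2.48 − 0.379 = 2.1 V.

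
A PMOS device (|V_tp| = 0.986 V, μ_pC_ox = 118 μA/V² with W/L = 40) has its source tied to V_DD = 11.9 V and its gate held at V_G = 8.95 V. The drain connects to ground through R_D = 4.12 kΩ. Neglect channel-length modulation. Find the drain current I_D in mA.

I_D = 2.81 mA

V_SG = V_DD − V_G = 11.9 − 8.95 = 2.95 V, so V_ov = 2.95 − 0.986 = 1.96 V.
k_p = μ_pC_ox · (W/L) = 4.72 mA/V².
Assume saturation: I_D = ½ k_p V_ov² = 0.5 × 4.72 × 1.96² = 9.1 mA, giving V_SD = V_DD − I_D R_D = 11.9 − 9.1 × 4.12 = -25.6 V.
But -25.6 V < V_ov = 1.96 V, so the device is actually in triode.
In triode I_D = k_p[V_ov V_SD − ½ V_SD²] and I_D = (V_DD − V_SD)/R_D. Equating: 9.72 V_SD² − 39.19 V_SD + 11.9 = 0, giving V_SD = 0.331 V (the root below V_ov).
I_D = (11.9 − 0.331) / 4.12 = 2.81 mA.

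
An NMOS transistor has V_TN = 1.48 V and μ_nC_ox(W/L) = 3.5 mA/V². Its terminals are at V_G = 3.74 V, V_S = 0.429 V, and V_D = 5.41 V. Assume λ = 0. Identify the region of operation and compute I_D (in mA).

V_GS = V_G − V_S = 3.74 − 0.429 = 3.31 V; V_DS = V_D − V_S = 5.41 − 0.429 = 4.98 V.
V_ov = V_GS − V_TN = 3.31 − 1.48 = 1.83 V.
Since V_DS = 4.98 V ≥ V_ov = 1.83 V, the device is in saturation.
I_D = ½ k_n V_ov² = 0.5 × 3.5 × 1.83² = 5.87 mA.

Saturation; I_D = 5.87 mA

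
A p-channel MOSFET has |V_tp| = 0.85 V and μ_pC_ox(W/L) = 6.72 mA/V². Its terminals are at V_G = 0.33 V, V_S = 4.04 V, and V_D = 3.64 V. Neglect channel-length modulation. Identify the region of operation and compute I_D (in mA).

V_SG = V_S − V_G = 4.04 − 0.33 = 3.71 V; V_SD = V_S − V_D = 4.04 − 3.64 = 0.4 V.
V_ov = V_SG − |V_tp| = 3.71 − 0.85 = 2.86 V.
Since V_SD = 0.4 V < V_ov = 2.86 V, the device is in the triode region.
I_D = k_p [V_ov · V_SD − ½ V_SD²] = 6.72 × [2.86 × 0.4 − 0.5 × 0.4²] = 7.15 mA.

Triode; I_D = 7.15 mA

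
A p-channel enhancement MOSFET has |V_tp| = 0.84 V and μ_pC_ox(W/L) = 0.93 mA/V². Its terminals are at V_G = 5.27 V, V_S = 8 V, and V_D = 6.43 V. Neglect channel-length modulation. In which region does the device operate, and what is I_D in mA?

V_SG = V_S − V_G = 8 − 5.27 = 2.73 V; V_SD = V_S − V_D = 8 − 6.43 = 1.57 V.
V_ov = V_SG − |V_tp| = 2.73 − 0.84 = 1.89 V.
Since V_SD = 1.57 V < V_ov = 1.89 V, the device is in the triode region.
I_D = k_p [V_ov · V_SD − ½ V_SD²] = 0.93 × [1.89 × 1.57 − 0.5 × 1.57²] = 1.61 mA.

Triode; I_D = 1.61 mA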